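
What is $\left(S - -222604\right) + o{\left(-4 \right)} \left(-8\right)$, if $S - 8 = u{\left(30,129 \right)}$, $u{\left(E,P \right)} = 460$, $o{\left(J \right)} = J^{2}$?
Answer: $222944$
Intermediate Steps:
$S = 468$ ($S = 8 + 460 = 468$)
$\left(S - -222604\right) + o{\left(-4 \right)} \left(-8\right) = \left(468 - -222604\right) + \left(-4\right)^{2} \left(-8\right) = \left(468 + 222604\right) + 16 \left(-8\right) = 223072 - 128 = 222944$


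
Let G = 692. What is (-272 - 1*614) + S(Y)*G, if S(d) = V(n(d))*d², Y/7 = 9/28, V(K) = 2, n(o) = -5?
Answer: 12241/2 ≈ 6120.5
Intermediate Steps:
Y = 9/4 (Y = 7*(9/28) = 9/4 ≈ 2.2500)
S(d) = 2*d²
(-272 - 1*614) + S(Y)*G = (-272 - 1*614) + (2*(9/4)²)*692 = (-272 - 614) + (2*(81/16))*692 = -886 + (81/8)*692 = -886 + 14013/2 = 12241/2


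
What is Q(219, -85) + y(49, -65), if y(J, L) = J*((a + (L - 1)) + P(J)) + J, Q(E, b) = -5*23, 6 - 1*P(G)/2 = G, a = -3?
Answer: -7661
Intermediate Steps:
P(G) = 12 - 2*G
Q(E, b) = -115
y(J, L) = J + J*(8 + L - 2*J) (y(J, L) = J*((-3 + (L - 1)) + (12 - 2*J)) + J = J*((-3 + (-1 + L)) + (12 - 2*J)) + J = J*((-4 + L) + (12 - 2*J)) + J = J*(8 + L - 2*J) + J = J + J*(8 + L - 2*J))
Q(219, -85) + y(49, -65) = -115 + 49*(9 - 65 - 2*49) = -115 + 49*(9 - 65 - 98) = -115 + 49*(-154) = -115 - 7546 = -7661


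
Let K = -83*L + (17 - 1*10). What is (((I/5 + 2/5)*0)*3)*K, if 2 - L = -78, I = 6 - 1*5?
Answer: 0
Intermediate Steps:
I = 1 (I = 6 - 5 = 1)
L = 80 (L = 2 - 1*(-78) = 2 + 78 = 80)
K = -6633 (K = -83*80 + (17 - 1*10) = -6640 + (17 - 10) = -6640 + 7 = -6633)
(((I/5 + 2/5)*0)*3)*K = (((1/5 + 2/5)*0)*3)*(-6633) = (((1*(⅕) + 2*(⅕))*0)*3)*(-6633) = (((⅕ + ⅖)*0)*3)*(-6633) = (((⅗)*0)*3)*(-6633) = (0*3)*(-6633) = 0*(-6633) = 0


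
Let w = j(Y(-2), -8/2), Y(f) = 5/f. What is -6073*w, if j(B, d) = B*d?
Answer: -60730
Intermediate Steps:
w = 10 (w = (5/(-2))*(-8/2) = (5*(-½))*(-8*½) = -5/2*(-4) = 10)
-6073*w = -6073*10 = -60730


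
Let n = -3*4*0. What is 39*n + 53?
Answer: 53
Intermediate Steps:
n = 0 (n = -12*0 = 0)
39*n + 53 = 39*0 + 53 = 0 + 53 = 53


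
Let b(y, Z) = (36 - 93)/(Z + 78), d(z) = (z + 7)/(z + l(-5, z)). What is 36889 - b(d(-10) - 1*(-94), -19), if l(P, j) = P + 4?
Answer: 2176508/59 ≈ 36890.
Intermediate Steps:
l(P, j) = 4 + P
d(z) = (7 + z)/(-1 + z) (d(z) = (z + 7)/(z + (4 - 5)) = (7 + z)/(z - 1) = (7 + z)/(-1 + z))
b(y, Z) = -57/(78 + Z)
36889 - b(d(-10) - 1*(-94), -19) = 36889 - (-57)/(78 - 19) = 36889 - (-57)/59 = 36889 - 1*(-57/59) = 36889 + 57/59 = 2176508/59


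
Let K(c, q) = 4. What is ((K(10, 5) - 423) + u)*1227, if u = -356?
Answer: -950925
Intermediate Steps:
((K(10, 5) - 423) + u)*1227 = ((4 - 423) - 356)*1227 = (-419 - 356)*1227 = -775*1227 = -950925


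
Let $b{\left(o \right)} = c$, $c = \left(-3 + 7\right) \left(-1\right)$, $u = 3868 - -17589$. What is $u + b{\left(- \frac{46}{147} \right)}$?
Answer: $21453$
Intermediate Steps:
$u = 21457$ ($u = 3868 + 17589 = 21457$)
$c = -4$ ($c = 4 \left(-1\right) = -4$)
$b{\left(o \right)} = -4$
$u + b{\left(- \frac{46}{147} \right)} = 21457 - 4 = 21453$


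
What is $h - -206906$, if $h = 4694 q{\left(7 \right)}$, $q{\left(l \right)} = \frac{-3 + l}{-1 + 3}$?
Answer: $216294$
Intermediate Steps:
$q{\left(l \right)} = - \frac{3}{2} + \frac{l}{2}$ ($q{\left(l \right)} = \frac{-3 + l}{2} = \left(-3 + l\right) \frac{1}{2} = - \frac{3}{2} + \frac{l}{2}$)
$h = 9388$ ($h = 4694 \left(- \frac{3}{2} + \frac{1}{2} \cdot 7\right) = 4694 \left(- \frac{3}{2} + \frac{7}{2}\right) = 4694 \cdot 2 = 9388$)
$h - -206906 = 9388 - -206906 = 9388 + 206906 = 216294$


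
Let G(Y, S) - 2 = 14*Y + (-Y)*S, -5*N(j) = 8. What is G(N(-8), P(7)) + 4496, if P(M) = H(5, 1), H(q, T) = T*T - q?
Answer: 22346/5 ≈ 4469.2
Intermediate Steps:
N(j) = -8/5 (N(j) = -⅕*8 = -8/5)
H(q, T) = T² - q
P(M) = -4 (P(M) = 1² - 1*5 = 1 - 5 = -4)
G(Y, S) = 2 + 14*Y - S*Y (G(Y, S) = 2 + (14*Y + (-Y)*S) = 2 + (14*Y - S*Y) = 2 + 14*Y - S*Y)
G(N(-8), P(7)) + 4496 = (2 + 14*(-8/5) - 1*(-4)*(-8/5)) + 4496 = (2 - 112/5 - 32/5) + 4496 = -134/5 + 4496 = 22346/5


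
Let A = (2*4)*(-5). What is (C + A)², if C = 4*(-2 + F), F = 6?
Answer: 576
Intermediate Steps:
C = 16 (C = 4*(-2 + 6) = 4*4 = 16)
A = -40 (A = 8*(-5) = -40)
(C + A)² = (16 - 40)² = (-24)² = 576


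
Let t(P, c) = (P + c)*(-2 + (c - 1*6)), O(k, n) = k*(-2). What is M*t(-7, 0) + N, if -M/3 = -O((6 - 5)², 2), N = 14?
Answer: -322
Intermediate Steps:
O(k, n) = -2*k
t(P, c) = (-8 + c)*(P + c) (t(P, c) = (P + c)*(-2 + (c - 6)) = (P + c)*(-2 + (-6 + c)) = (P + c)*(-8 + c) = (-8 + c)*(P + c))
M = -6 (M = -(-3)*(-2*(6 - 5)²) = -(-3)*(-2*1²) = -(-3)*(-2*1) = -(-3)*(-2) = -3*2 = -6)
M*t(-7, 0) + N = -6*(0² - 8*(-7) - 8*0 - 7*0) + 14 = -6*(0 + 56 + 0 + 0) + 14 = -6*56 + 14 = -336 + 14 = -322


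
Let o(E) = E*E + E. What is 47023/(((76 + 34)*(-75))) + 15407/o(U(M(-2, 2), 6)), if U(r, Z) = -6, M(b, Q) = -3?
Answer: 698317/1375 ≈ 507.87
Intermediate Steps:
o(E) = E + E² (o(E) = E² + E = E + E²)
47023/(((76 + 34)*(-75))) + 15407/o(U(M(-2, 2), 6)) = 47023/(((76 + 34)*(-75))) + 15407/((-6*(1 - 6))) = 47023/((110*(-75))) + 15407/((-6*(-5))) = 47023/(-8250) + 15407/30 = 47023*(-1/8250) + 15407*(1/30) = -47023/8250 + 15407/30 = 698317/1375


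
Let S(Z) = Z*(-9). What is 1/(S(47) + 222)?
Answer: -1/201 ≈ -0.0049751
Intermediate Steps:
S(Z) = -9*Z
1/(S(47) + 222) = 1/(-9*47 + 222) = 1/(-423 + 222) = 1/(-201) = -1/201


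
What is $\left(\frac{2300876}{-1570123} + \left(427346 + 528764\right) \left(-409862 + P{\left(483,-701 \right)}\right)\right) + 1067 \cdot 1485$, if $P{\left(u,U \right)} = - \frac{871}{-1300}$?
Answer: $- \frac{6152855629450448259}{15701230} \approx -3.9187 \cdot 10^{11}$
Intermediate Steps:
$P{\left(u,U \right)} = \frac{67}{100}$ ($P{\left(u,U \right)} = \left(-871\right) \left(- \frac{1}{1300}\right) = \frac{67}{100}$)
$\left(\frac{2300876}{-1570123} + \left(427346 + 528764\right) \left(-409862 + P{\left(483,-701 \right)}\right)\right) + 1067 \cdot 1485 = \left(\frac{2300876}{-1570123} + \left(427346 + 528764\right) \left(-409862 + \frac{67}{100}\right)\right) + 1067 \cdot 1485 = \left(2300876 \left(- \frac{1}{1570123}\right) + 956110 \left(- \frac{40986133}{100}\right)\right) + 1584495 = \left(- \frac{2300876}{1570123} - \frac{3918725162263}{10}\right) + 1584495 = - \frac{6152880507970877109}{15701230} + 1584495 = - \frac{6152855629450448259}{15701230}$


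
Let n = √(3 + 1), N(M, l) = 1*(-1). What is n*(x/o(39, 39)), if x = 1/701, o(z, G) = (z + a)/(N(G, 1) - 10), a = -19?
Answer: -11/7010 ≈ -0.0015692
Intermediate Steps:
N(M, l) = -1
o(z, G) = 19/11 - z/11 (o(z, G) = (z - 19)/(-1 - 10) = (-19 + z)/(-11) = (-19 + z)*(-1/11) = 19/11 - z/11)
x = 1/701 ≈ 0.0014265
n = 2 (n = √4 = 2)
n*(x/o(39, 39)) = 2*(1/(701*(19/11 - 1/11*39))) = 2*(1/(701*(19/11 - 39/11))) = 2*(1/(701*(-20/11))) = 2*((1/701)*(-11/20)) = 2*(-11/14020) = -11/7010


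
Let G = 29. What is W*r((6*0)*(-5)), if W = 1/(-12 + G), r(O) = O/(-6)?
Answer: 0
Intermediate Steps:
r(O) = -O/6 (r(O) = O*(-1/6) = -O/6)
W = 1/17 (W = 1/(-12 + 29) = 1/17 ≈ 0.058824)
W*r((6*0)*(-5)) = (-6*0*(-5)/6)/17 = (-0*(-5))/17 = (-1/6*0)/17 = (1/17)*0 = 0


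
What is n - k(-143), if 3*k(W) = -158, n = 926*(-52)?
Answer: -144298/3 ≈ -48099.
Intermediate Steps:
n = -48152
k(W) = -158/3 (k(W) = (1/3)*(-158) = -158/3)
n - k(-143) = -48152 - 1*(-158/3) = -48152 + 158/3 = -144298/3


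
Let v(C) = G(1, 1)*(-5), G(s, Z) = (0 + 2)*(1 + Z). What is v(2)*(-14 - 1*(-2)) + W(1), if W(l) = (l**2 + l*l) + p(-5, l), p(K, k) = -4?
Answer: 238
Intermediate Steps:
G(s, Z) = 2 + 2*Z (G(s, Z) = 2*(1 + Z) = 2 + 2*Z)
W(l) = -4 + 2*l**2 (W(l) = (l**2 + l*l) - 4 = (l**2 + l**2) - 4 = 2*l**2 - 4 = -4 + 2*l**2)
v(C) = -20 (v(C) = (2 + 2*1)*(-5) = (2 + 2)*(-5) = 4*(-5) = -20)
v(2)*(-14 - 1*(-2)) + W(1) = -20*(-14 - 1*(-2)) + (-4 + 2*1**2) = -20*(-14 + 2) + (-4 + 2*1) = -20*(-12) + (-4 + 2) = 240 - 2 = 238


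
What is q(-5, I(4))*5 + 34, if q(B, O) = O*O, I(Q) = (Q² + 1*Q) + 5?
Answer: 3159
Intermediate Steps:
I(Q) = 5 + Q + Q² (I(Q) = (Q² + Q) + 5 = (Q + Q²) + 5 = 5 + Q + Q²)
q(B, O) = O²
q(-5, I(4))*5 + 34 = (5 + 4 + 4²)²*5 + 34 = (5 + 4 + 16)²*5 + 34 = 25²*5 + 34 = 625*5 + 34 = 3125 + 34 = 3159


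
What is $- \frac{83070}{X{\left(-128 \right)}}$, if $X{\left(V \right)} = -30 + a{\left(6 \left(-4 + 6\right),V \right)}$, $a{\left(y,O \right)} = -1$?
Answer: $\frac{83070}{31} \approx 2679.7$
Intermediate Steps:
$X{\left(V \right)} = -31$ ($X{\left(V \right)} = -30 - 1 = -31$)
$- \frac{83070}{X{\left(-128 \right)}} = - \frac{83070}{-31} = \left(-83070\right) \left(- \frac{1}{31}\right) = \frac{83070}{31}$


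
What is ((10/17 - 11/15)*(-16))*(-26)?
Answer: -15392/255 ≈ -60.361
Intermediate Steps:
((10/17 - 11/15)*(-16))*(-26) = -37/255*(-16)*(-26) = (592/255)*(-26) = -15392/255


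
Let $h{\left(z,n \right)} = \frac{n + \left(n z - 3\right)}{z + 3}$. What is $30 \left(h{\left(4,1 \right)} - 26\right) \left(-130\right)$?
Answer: $\frac{702000}{7} \approx 1.0029 \cdot 10^{5}$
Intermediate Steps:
$h{\left(z,n \right)} = \frac{-3 + n + n z}{3 + z}$ ($h{\left(z,n \right)} = \frac{n + \left(-3 + n z\right)}{3 + z} = \frac{-3 + n + n z}{3 + z}$)
$30 \left(h{\left(4,1 \right)} - 26\right) \left(-130\right) = 30 \left(\frac{-3 + 1 + 1 \cdot 4}{3 + 4} - 26\right) \left(-130\right) = 30 \left(\frac{-3 + 1 + 4}{7} - 26\right) \left(-130\right) = 30 \left(\frac{1}{7} \cdot 2 - 26\right) \left(-130\right) = 30 \left(\frac{2}{7} - 26\right) \left(-130\right) = 30 \left(- \frac{180}{7}\right) \left(-130\right) = \left(- \frac{5400}{7}\right) \left(-130\right) = \frac{702000}{7}$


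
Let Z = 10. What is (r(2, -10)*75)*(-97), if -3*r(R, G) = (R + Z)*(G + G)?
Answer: -582000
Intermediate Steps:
r(R, G) = -2*G*(10 + R)/3 (r(R, G) = -(R + 10)*(G + G)/3 = -(10 + R)*2*G/3 = -2*G*(10 + R)/3)
(r(2, -10)*75)*(-97) = (-⅔*(-10)*(10 + 2)*75)*(-97) = (-⅔*(-10)*12*75)*(-97) = (80*75)*(-97) = 6000*(-97) = -582000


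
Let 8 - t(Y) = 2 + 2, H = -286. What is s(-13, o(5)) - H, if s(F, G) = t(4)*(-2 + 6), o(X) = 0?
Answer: 302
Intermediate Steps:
t(Y) = 4 (t(Y) = 8 - (2 + 2) = 8 - 1*4 = 8 - 4 = 4)
s(F, G) = 16 (s(F, G) = 4*(-2 + 6) = 4*4 = 16)
s(-13, o(5)) - H = 16 - 1*(-286) = 16 + 286 = 302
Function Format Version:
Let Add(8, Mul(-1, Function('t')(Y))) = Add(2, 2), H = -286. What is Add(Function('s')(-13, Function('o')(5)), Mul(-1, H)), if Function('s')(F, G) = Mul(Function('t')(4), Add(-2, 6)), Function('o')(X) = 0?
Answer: 302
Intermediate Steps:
Function('t')(Y) = 4 (Function('t')(Y) = Add(8, Mul(-1, Add(2, 2))) = Add(8, Mul(-1, 4)) = Add(8, -4) = 4)
Function('s')(F, G) = 16 (Function('s')(F, G) = Mul(4, Add(-2, 6)) = Mul(4, 4) = 16)
Add(Function('s')(-13, Function('o')(5)), Mul(-1, H)) = Add(16, Mul(-1, -286)) = Add(16, 286) = 302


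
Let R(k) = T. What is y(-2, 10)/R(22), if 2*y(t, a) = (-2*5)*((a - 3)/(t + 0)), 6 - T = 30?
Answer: -35/48 ≈ -0.72917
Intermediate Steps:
T = -24 (T = 6 - 1*30 = 6 - 30 = -24)
R(k) = -24
y(t, a) = -5*(-3 + a)/t (y(t, a) = ((-2*5)*((a - 3)/(t + 0)))/2 = (-10*(-3 + a)/t)/2 = -5*(-3 + a)/t)
y(-2, 10)/R(22) = (5*(3 - 1*10)/(-2))/(-24) = (5*(-½)*(3 - 10))*(-1/24) = (5*(-½)*(-7))*(-1/24) = (35/2)*(-1/24) = -35/48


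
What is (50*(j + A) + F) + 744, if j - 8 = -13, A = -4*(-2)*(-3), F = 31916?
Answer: 31210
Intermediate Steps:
A = -24 (A = 8*(-3) = -24)
j = -5 (j = 8 - 13 = -5)
(50*(j + A) + F) + 744 = (50*(-5 - 24) + 31916) + 744 = (50*(-29) + 31916) + 744 = (-1450 + 31916) + 744 = 30466 + 744 = 31210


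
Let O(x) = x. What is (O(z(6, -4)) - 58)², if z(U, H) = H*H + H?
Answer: 2116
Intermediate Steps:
z(U, H) = H + H² (z(U, H) = H² + H = H + H²)
(O(z(6, -4)) - 58)² = (-4*(1 - 4) - 58)² = (-4*(-3) - 58)² = (12 - 58)² = (-46)² = 2116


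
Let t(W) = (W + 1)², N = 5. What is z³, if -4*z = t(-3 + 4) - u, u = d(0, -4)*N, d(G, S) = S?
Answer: -216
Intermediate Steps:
t(W) = (1 + W)²
u = -20 (u = -4*5 = -20)
z = -6 (z = -((1 + (-3 + 4))² - 1*(-20))/4 = -((1 + 1)² + 20)/4 = -(2² + 20)/4 = -(4 + 20)/4 = -¼*24 = -6)
z³ = (-6)³ = -216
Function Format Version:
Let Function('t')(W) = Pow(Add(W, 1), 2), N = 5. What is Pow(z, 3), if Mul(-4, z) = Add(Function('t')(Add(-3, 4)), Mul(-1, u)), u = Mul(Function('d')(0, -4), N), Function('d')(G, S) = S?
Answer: -216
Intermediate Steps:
Function('t')(W) = Pow(Add(1, W), 2)
u = -20 (u = Mul(-4, 5) = -20)
z = -6 (z = Mul(Rational(-1, 4), Add(Pow(Add(1, Add(-3, 4)), 2), Mul(-1, -20))) = Mul(Rational(-1, 4), Add(Pow(Add(1, 1), 2), 20)) = Mul(Rational(-1, 4), Add(Pow(2, 2), 20)) = Mul(Rational(-1, 4), Add(4, 20)) = Mul(Rational(-1, 4), 24) = -6)
Pow(z, 3) = Pow(-6, 3) = -216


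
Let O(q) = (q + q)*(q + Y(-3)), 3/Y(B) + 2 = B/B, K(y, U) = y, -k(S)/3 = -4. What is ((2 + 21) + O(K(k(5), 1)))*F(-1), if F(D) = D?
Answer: -239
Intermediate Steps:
k(S) = 12 (k(S) = -3*(-4) = 12)
Y(B) = -3 (Y(B) = 3/(-2 + B/B) = 3/(-2 + 1) = 3/(-1) = 3*(-1) = -3)
O(q) = 2*q*(-3 + q) (O(q) = (q + q)*(q - 3) = (2*q)*(-3 + q) = 2*q*(-3 + q))
((2 + 21) + O(K(k(5), 1)))*F(-1) = ((2 + 21) + 2*12*(-3 + 12))*(-1) = (23 + 2*12*9)*(-1) = (23 + 216)*(-1) = 239*(-1) = -239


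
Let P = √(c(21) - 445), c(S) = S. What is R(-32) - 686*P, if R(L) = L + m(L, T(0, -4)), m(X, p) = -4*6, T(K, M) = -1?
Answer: -56 - 1372*I*√106 ≈ -56.0 - 14126.0*I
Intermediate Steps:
m(X, p) = -24
P = 2*I*√106 (P = √(21 - 445) = √(-424) = 2*I*√106 ≈ 20.591*I)
R(L) = -24 + L (R(L) = L - 24 = -24 + L)
R(-32) - 686*P = (-24 - 32) - 1372*I*√106 = -56 - 1372*I*√106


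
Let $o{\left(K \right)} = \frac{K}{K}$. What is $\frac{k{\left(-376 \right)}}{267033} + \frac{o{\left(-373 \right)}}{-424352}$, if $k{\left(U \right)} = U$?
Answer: $- \frac{159823385}{113315987616} \approx -0.0014104$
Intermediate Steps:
$o{\left(K \right)} = 1$
$\frac{k{\left(-376 \right)}}{267033} + \frac{o{\left(-373 \right)}}{-424352} = - \frac{376}{267033} + 1 \frac{1}{-424352} = \left(-376\right) \frac{1}{267033} + 1 \left(- \frac{1}{424352}\right) = - \frac{376}{267033} - \frac{1}{424352} = - \frac{159823385}{113315987616}$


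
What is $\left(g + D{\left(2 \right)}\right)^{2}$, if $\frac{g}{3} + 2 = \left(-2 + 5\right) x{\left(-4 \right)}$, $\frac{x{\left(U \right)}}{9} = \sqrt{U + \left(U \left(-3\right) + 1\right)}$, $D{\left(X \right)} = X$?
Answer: $57121$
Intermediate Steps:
$x{\left(U \right)} = 9 \sqrt{1 - 2 U}$ ($x{\left(U \right)} = 9 \sqrt{U + \left(U \left(-3\right) + 1\right)} = 9 \sqrt{U - \left(-1 + 3 U\right)} = 9 \sqrt{1 - 2 U}$)
$g = 237$ ($g = -6 + 3 \left(-2 + 5\right) 9 \sqrt{1 - -8} = -6 + 3 \cdot 3 \cdot 9 \sqrt{1 + 8} = -6 + 3 \cdot 3 \cdot 9 \sqrt{9} = -6 + 3 \cdot 3 \cdot 9 \cdot 3 = -6 + 3 \cdot 3 \cdot 27 = -6 + 3 \cdot 81 = -6 + 243 = 237$)
$\left(g + D{\left(2 \right)}\right)^{2} = \left(237 + 2\right)^{2} = 239^{2} = 57121$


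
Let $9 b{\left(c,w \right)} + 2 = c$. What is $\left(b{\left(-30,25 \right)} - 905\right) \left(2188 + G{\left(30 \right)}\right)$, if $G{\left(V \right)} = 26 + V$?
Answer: $- \frac{6116396}{3} \approx -2.0388 \cdot 10^{6}$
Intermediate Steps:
$b{\left(c,w \right)} = - \frac{2}{9} + \frac{c}{9}$
$\left(b{\left(-30,25 \right)} - 905\right) \left(2188 + G{\left(30 \right)}\right) = \left(\left(- \frac{2}{9} + \frac{1}{9} \left(-30\right)\right) - 905\right) \left(2188 + \left(26 + 30\right)\right) = \left(\left(- \frac{2}{9} - \frac{10}{3}\right) - 905\right) \left(2188 + 56\right) = \left(- \frac{32}{9} - 905\right) 2244 = \left(- \frac{8177}{9}\right) 2244 = - \frac{6116396}{3}$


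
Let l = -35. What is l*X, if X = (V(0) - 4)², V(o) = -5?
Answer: -2835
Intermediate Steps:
X = 81 (X = (-5 - 4)² = (-9)² = 81)
l*X = -35*81 = -2835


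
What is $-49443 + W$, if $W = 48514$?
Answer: $-929$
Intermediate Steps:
$-49443 + W = -49443 + 48514 = -929$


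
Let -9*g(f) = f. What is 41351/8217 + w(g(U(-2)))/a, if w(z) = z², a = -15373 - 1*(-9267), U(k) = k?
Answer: 1136199601/225778509 ≈ 5.0324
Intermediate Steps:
g(f) = -f/9
a = -6106 (a = -15373 + 9267 = -6106)
41351/8217 + w(g(U(-2)))/a = 41351/8217 + (-⅑*(-2))²/(-6106) = 41351*(1/8217) + (2/9)²*(-1/6106) = 41351/8217 + (4/81)*(-1/6106) = 41351/8217 - 2/247293 = 1136199601/225778509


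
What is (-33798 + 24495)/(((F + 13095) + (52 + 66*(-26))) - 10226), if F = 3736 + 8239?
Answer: -9303/13180 ≈ -0.70584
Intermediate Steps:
F = 11975
(-33798 + 24495)/(((F + 13095) + (52 + 66*(-26))) - 10226) = (-33798 + 24495)/(((11975 + 13095) + (52 + 66*(-26))) - 10226) = -9303/((25070 + (52 - 1716)) - 10226) = -9303/((25070 - 1664) - 10226) = -9303/(23406 - 10226) = -9303/13180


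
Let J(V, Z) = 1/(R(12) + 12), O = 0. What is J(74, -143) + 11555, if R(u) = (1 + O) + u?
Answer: 288876/25 ≈ 11555.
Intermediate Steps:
R(u) = 1 + u (R(u) = (1 + 0) + u = 1 + u)
J(V, Z) = 1/25 (J(V, Z) = 1/((1 + 12) + 12) = 1/(13 + 12) = 1/25)
J(74, -143) + 11555 = 1/25 + 11555 = 288876/25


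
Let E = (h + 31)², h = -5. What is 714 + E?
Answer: 1390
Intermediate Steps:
E = 676 (E = (-5 + 31)² = 26² = 676)
714 + E = 714 + 676 = 1390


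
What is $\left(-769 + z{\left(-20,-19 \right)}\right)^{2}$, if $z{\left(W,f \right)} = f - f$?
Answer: $591361$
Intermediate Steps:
$z{\left(W,f \right)} = 0$
$\left(-769 + z{\left(-20,-19 \right)}\right)^{2} = \left(-769 + 0\right)^{2} = \left(-769\right)^{2} = 591361$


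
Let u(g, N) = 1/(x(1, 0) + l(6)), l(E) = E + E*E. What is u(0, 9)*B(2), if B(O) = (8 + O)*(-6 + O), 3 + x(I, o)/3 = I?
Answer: -10/9 ≈ -1.1111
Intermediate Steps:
x(I, o) = -9 + 3*I
l(E) = E + E²
u(g, N) = 1/36 (u(g, N) = 1/((-9 + 3*1) + 6*(1 + 6)) = 1/((-9 + 3) + 6*7) = 1/(-6 + 42) = 1/36)
B(O) = (-6 + O)*(8 + O)
u(0, 9)*B(2) = (-48 + 2² + 2*2)/36 = (-48 + 4 + 4)/36 = (1/36)*(-40) = -10/9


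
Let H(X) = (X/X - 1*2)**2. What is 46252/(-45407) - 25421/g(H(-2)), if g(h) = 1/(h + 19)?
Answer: -23085873192/45407 ≈ -5.0842e+5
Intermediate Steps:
H(X) = 1 (H(X) = (1 - 2)**2 = (-1)**2 = 1)
g(h) = 1/(19 + h)
46252/(-45407) - 25421/g(H(-2)) = 46252/(-45407) - 25421/(1/(19 + 1)) = 46252*(-1/45407) - 25421/(1/20) = -46252/45407 - 25421/1/20 = -46252/45407 - 25421*20 = -46252/45407 - 508420 = -23085873192/45407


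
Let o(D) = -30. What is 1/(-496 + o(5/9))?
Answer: -1/526 ≈ -0.0019011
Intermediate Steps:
1/(-496 + o(5/9)) = 1/(-496 - 30) = 1/(-526) = -1/526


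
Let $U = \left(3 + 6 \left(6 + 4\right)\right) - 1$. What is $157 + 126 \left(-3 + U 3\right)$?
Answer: $23215$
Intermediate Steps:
$U = 62$ ($U = \left(3 + 6 \cdot 10\right) - 1 = \left(3 + 60\right) - 1 = 63 - 1 = 62$)
$157 + 126 \left(-3 + U 3\right) = 157 + 126 \left(-3 + 62 \cdot 3\right) = 157 + 126 \left(-3 + 186\right) = 157 + 126 \cdot 183 = 157 + 23058 = 23215$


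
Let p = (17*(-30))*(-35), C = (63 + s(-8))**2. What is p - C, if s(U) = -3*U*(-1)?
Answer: 16329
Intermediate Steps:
s(U) = 3*U
C = 1521 (C = (63 + 3*(-8))**2 = (63 - 24)**2 = 39**2 = 1521)
p = 17850 (p = -510*(-35) = 17850)
p - C = 17850 - 1*1521 = 17850 - 1521 = 16329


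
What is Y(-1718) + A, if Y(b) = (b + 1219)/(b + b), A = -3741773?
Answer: -12856731529/3436 ≈ -3.7418e+6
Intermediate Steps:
Y(b) = (1219 + b)/(2*b) (Y(b) = (1219 + b)/((2*b)) = (1219 + b)*(1/(2*b)) = (1219 + b)/(2*b))
Y(-1718) + A = (1/2)*(1219 - 1718)/(-1718) - 3741773 = (1/2)*(-1/1718)*(-499) - 3741773 = 499/3436 - 3741773 = -12856731529/3436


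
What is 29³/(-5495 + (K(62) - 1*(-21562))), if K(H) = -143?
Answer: 24389/15924 ≈ 1.5316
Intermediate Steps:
29³/(-5495 + (K(62) - 1*(-21562))) = 29³/(-5495 + (-143 - 1*(-21562))) = 24389/(-5495 + (-143 + 21562)) = 24389/(-5495 + 21419) = 24389/15924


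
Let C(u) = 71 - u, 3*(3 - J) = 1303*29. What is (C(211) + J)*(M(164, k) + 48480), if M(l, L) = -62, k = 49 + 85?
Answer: -1849470764/3 ≈ -6.1649e+8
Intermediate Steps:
k = 134
J = -37778/3 (J = 3 - 1303*29/3 = 3 - 1/3*37787 = 3 - 37787/3 = -37778/3 ≈ -12593.)
(C(211) + J)*(M(164, k) + 48480) = ((71 - 1*211) - 37778/3)*(-62 + 48480) = ((71 - 211) - 37778/3)*48418 = (-140 - 37778/3)*48418 = -38198/3*48418 = -1849470764/3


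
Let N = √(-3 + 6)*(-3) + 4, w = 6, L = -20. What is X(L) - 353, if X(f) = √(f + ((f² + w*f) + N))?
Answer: -353 + √(264 - 3*√3) ≈ -336.91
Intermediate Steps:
N = 4 - 3*√3 (N = √3*(-3) + 4 = -3*√3 + 4 = 4 - 3*√3 ≈ -1.1962)
X(f) = √(4 + f² - 3*√3 + 7*f) (X(f) = √(f + ((f² + 6*f) + (4 - 3*√3))) = √(f + (4 + f² - 3*√3 + 6*f)) = √(4 + f² - 3*√3 + 7*f))
X(L) - 353 = √(4 + (-20)² - 3*√3 + 7*(-20)) - 353 = √(4 + 400 - 3*√3 - 140) - 353 = √(264 - 3*√3) - 353 = -353 + √(264 - 3*√3)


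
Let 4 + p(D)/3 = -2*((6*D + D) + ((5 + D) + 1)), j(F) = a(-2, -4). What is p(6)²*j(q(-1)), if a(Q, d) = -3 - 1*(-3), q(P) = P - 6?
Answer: 0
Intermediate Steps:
q(P) = -6 + P
a(Q, d) = 0 (a(Q, d) = -3 + 3 = 0)
j(F) = 0
p(D) = -48 - 48*D (p(D) = -12 + 3*(-2*((6*D + D) + ((5 + D) + 1))) = -12 + 3*(-2*(7*D + (6 + D))) = -12 + 3*(-2*(6 + 8*D)) = -12 + 3*(-12 - 16*D) = -12 + (-36 - 48*D) = -48 - 48*D)
p(6)²*j(q(-1)) = (-48 - 48*6)²*0 = (-48 - 288)²*0 = (-336)²*0 = 112896*0 = 0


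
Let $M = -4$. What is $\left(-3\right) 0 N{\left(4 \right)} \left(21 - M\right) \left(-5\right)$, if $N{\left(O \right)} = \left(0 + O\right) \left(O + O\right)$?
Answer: $0$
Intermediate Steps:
$N{\left(O \right)} = 2 O^{2}$ ($N{\left(O \right)} = O 2 O = 2 O^{2}$)
$\left(-3\right) 0 N{\left(4 \right)} \left(21 - M\right) \left(-5\right) = \left(-3\right) 0 \cdot 2 \cdot 4^{2} \left(21 - -4\right) \left(-5\right) = 0 \cdot 2 \cdot 16 \left(21 + 4\right) \left(-5\right) = 0 \cdot 32 \cdot 25 \left(-5\right) = 0 \cdot 25 \left(-5\right) = 0 \left(-5\right) = 0$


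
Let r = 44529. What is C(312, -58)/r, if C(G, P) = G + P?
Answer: 254/44529 ≈ 0.0057041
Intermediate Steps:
C(312, -58)/r = (312 - 58)/44529 = 254*(1/44529) = 254/44529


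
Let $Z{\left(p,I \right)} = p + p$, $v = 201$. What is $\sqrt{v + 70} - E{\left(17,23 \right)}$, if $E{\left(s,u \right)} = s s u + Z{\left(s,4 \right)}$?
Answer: $-6681 + \sqrt{271} \approx -6664.5$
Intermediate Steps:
$Z{\left(p,I \right)} = 2 p$
$E{\left(s,u \right)} = 2 s + u s^{2}$ ($E{\left(s,u \right)} = s s u + 2 s = s^{2} u + 2 s = u s^{2} + 2 s = 2 s + u s^{2}$)
$\sqrt{v + 70} - E{\left(17,23 \right)} = \sqrt{201 + 70} - 17 \left(2 + 17 \cdot 23\right) = \sqrt{271} - 17 \left(2 + 391\right) = \sqrt{271} - 17 \cdot 393 = \sqrt{271} - 6681 = -6681 + \sqrt{271}$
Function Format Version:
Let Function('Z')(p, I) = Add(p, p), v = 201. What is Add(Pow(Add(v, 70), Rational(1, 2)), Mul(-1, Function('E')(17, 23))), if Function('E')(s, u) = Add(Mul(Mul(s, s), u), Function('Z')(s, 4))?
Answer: Add(-6681, Pow(271, Rational(1, 2))) ≈ -6664.5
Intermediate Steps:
Function('Z')(p, I) = Mul(2, p)
Function('E')(s, u) = Add(Mul(2, s), Mul(u, Pow(s, 2))) (Function('E')(s, u) = Add(Mul(Mul(s, s), u), Mul(2, s)) = Add(Mul(Pow(s, 2), u), Mul(2, s)) = Add(Mul(u, Pow(s, 2)), Mul(2, s)) = Add(Mul(2, s), Mul(u, Pow(s, 2))))
Add(Pow(Add(v, 70), Rational(1, 2)), Mul(-1, Function('E')(17, 23))) = Add(Pow(Add(201, 70), Rational(1, 2)), Mul(-1, Mul(17, Add(2, Mul(17, 23))))) = Add(Pow(271, Rational(1, 2)), Mul(-1, Mul(17, Add(2, 391)))) = Add(Pow(271, Rational(1, 2)), Mul(-1, Mul(17, 393))) = Add(Pow(271, Rational(1, 2)), Mul(-1, 6681)) = Add(Pow(271, Rational(1, 2)), -6681) = Add(-6681, Pow(271, Rational(1, 2)))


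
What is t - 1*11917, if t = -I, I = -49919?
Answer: 38002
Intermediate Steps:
t = 49919 (t = -1*(-49919) = 49919)
t - 1*11917 = 49919 - 1*11917 = 49919 - 11917 = 38002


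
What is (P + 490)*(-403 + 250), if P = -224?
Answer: -40698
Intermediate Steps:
(P + 490)*(-403 + 250) = (-224 + 490)*(-403 + 250) = 266*(-153) = -40698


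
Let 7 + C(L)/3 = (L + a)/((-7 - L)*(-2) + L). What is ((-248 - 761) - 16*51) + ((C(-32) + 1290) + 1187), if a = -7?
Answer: 51859/82 ≈ 632.43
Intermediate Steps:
C(L) = -21 + 3*(-7 + L)/(14 + 3*L) (C(L) = -21 + 3*((L - 7)/((-7 - L)*(-2) + L)) = -21 + 3*((-7 + L)/((14 + 2*L) + L)) = -21 + 3*((-7 + L)/(14 + 3*L)) = -21 + 3*(-7 + L)/(14 + 3*L))
((-248 - 761) - 16*51) + ((C(-32) + 1290) + 1187) = ((-248 - 761) - 16*51) + ((15*(-21 - 4*(-32))/(14 + 3*(-32)) + 1290) + 1187) = (-1009 - 816) + ((15*(-21 + 128)/(14 - 96) + 1290) + 1187) = -1825 + ((15*107/(-82) + 1290) + 1187) = -1825 + ((15*(-1/82)*107 + 1290) + 1187) = -1825 + ((-1605/82 + 1290) + 1187) = -1825 + (104175/82 + 1187) = -1825 + 201509/82 = 51859/82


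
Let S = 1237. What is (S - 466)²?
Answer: 594441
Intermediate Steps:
(S - 466)² = (1237 - 466)² = 771² = 594441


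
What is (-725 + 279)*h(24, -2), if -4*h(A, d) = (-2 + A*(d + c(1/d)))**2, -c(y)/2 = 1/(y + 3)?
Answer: 13348334/25 ≈ 5.3393e+5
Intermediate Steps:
c(y) = -2/(3 + y) (c(y) = -2/(y + 3) = -2/(3 + y))
h(A, d) = -(-2 + A*(d - 2/(3 + 1/d)))**2/4
(-725 + 279)*h(24, -2) = (-725 + 279)*(-(-(1 + 3*(-2))*(-2 + 24*(-2)) + 2*24*(-2))**2/(4*(1 + 3*(-2))**2)) = -(-223)*(-(1 - 6)*(-2 - 48) - 96)**2/(2*(1 - 6)**2) = -(-223)*(-1*(-5)*(-50) - 96)**2/(2*(-5)**2) = -(-223)*(-250 - 96)**2/(2*25) = -(-223)*(-346)**2/(2*25) = -(-223)*119716/(2*25) = -446*(-29929/25) = 13348334/25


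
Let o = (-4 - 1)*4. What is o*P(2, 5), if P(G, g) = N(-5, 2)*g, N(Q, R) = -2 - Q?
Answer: -300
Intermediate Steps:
P(G, g) = 3*g (P(G, g) = (-2 - 1*(-5))*g = (-2 + 5)*g = 3*g)
o = -20 (o = -5*4 = -20)
o*P(2, 5) = -60*5 = -20*15 = -300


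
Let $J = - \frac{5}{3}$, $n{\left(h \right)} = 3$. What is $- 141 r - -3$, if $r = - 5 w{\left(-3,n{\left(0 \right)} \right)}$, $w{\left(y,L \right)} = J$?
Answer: $-1172$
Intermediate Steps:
$J = - \frac{5}{3}$ ($J = \left(-5\right) \frac{1}{3} = - \frac{5}{3} \approx -1.6667$)
$w{\left(y,L \right)} = - \frac{5}{3}$
$r = \frac{25}{3}$ ($r = \left(-5\right) \left(- \frac{5}{3}\right) = \frac{25}{3} \approx 8.3333$)
$- 141 r - -3 = \left(-141\right) \frac{25}{3} - -3 = -1175 + \left(4 - 1\right) = -1175 + 3 = -1172$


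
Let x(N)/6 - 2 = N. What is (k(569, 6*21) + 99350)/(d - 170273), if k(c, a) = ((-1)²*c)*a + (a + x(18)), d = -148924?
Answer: -171290/319197 ≈ -0.53663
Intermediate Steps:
x(N) = 12 + 6*N
k(c, a) = 120 + a + a*c (k(c, a) = ((-1)²*c)*a + (a + (12 + 6*18)) = (1*c)*a + (a + (12 + 108)) = c*a + (a + 120) = a*c + (120 + a) = 120 + a + a*c)
(k(569, 6*21) + 99350)/(d - 170273) = ((120 + 6*21 + (6*21)*569) + 99350)/(-148924 - 170273) = ((120 + 126 + 126*569) + 99350)/(-319197) = ((120 + 126 + 71694) + 99350)*(-1/319197) = (71940 + 99350)*(-1/319197) = 171290*(-1/319197) = -171290/319197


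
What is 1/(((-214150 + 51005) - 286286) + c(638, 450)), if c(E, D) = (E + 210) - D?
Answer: -1/449033 ≈ -2.2270e-6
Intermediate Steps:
c(E, D) = 210 + E - D (c(E, D) = (210 + E) - D = 210 + E - D)
1/(((-214150 + 51005) - 286286) + c(638, 450)) = 1/(((-214150 + 51005) - 286286) + (210 + 638 - 1*450)) = 1/((-163145 - 286286) + (210 + 638 - 450)) = 1/(-449431 + 398) = 1/(-449033) = -1/449033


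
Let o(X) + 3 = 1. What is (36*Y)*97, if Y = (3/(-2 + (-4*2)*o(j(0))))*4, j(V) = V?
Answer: 20952/7 ≈ 2993.1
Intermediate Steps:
o(X) = -2 (o(X) = -3 + 1 = -2)
Y = 6/7 (Y = (3/(-2 - 4*2*(-2)))*4 = (3/(-2 - 8*(-2)))*4 = (3/(-2 + 16))*4 = (3/14)*4 = 6/7 ≈ 0.85714)
(36*Y)*97 = (36*(6/7))*97 = (216/7)*97 = 20952/7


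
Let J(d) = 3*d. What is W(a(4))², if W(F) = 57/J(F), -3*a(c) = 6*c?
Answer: 361/64 ≈ 5.6406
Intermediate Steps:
a(c) = -2*c
W(F) = 19/F (W(F) = 57/((3*F)) = 57*(1/(3*F)) = 19/F)
W(a(4))² = (19/((-2*4)))² = (19/(-8))² = (19*(-⅛))² = (-19/8)² = 361/64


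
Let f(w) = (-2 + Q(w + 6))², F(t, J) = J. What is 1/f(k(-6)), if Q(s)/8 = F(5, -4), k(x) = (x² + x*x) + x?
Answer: 1/1156 ≈ 0.00086505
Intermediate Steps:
k(x) = x + 2*x² (k(x) = (x² + x²) + x = 2*x² + x = x + 2*x²)
Q(s) = -32 (Q(s) = 8*(-4) = -32)
f(w) = 1156 (f(w) = (-2 - 32)² = (-34)² = 1156)
1/f(k(-6)) = 1/1156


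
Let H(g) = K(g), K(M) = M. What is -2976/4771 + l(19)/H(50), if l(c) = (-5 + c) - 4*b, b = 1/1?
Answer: -10109/23855 ≈ -0.42377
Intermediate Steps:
b = 1
l(c) = -9 + c (l(c) = (-5 + c) - 4*1 = (-5 + c) - 4 = -9 + c)
H(g) = g
-2976/4771 + l(19)/H(50) = -2976/4771 + (-9 + 19)/50 = -2976*1/4771 + 10*(1/50) = -2976/4771 + ⅕ = -10109/23855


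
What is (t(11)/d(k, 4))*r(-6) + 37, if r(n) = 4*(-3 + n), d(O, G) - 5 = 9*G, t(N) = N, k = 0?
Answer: 1121/41 ≈ 27.341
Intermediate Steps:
d(O, G) = 5 + 9*G
r(n) = -12 + 4*n
(t(11)/d(k, 4))*r(-6) + 37 = (11/(5 + 9*4))*(-12 + 4*(-6)) + 37 = (11/(5 + 36))*(-12 - 24) + 37 = (11/41)*(-36) + 37 = -396/41 + 37 = 1121/41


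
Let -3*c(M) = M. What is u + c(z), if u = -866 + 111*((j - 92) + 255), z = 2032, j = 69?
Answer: 72626/3 ≈ 24209.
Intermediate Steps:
c(M) = -M/3
u = 24886 (u = -866 + 111*((69 - 92) + 255) = -866 + 111*(-23 + 255) = -866 + 111*232 = -866 + 25752 = 24886)
u + c(z) = 24886 - ⅓*2032 = 24886 - 2032/3 = 72626/3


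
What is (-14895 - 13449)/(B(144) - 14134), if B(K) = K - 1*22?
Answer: 7086/3503 ≈ 2.0228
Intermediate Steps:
B(K) = -22 + K (B(K) = K - 22 = -22 + K)
(-14895 - 13449)/(B(144) - 14134) = (-14895 - 13449)/((-22 + 144) - 14134) = -28344/(122 - 14134) = -28344/(-14012) = -28344*(-1/14012) = 7086/3503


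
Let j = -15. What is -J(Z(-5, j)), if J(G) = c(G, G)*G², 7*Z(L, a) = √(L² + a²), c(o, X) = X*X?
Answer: -62500/2401 ≈ -26.031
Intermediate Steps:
c(o, X) = X²
Z(L, a) = √(L² + a²)/7
J(G) = G⁴ (J(G) = G²*G² = G⁴)
-J(Z(-5, j)) = -(√((-5)² + (-15)²)/7)⁴ = -(√(25 + 225)/7)⁴ = -(√250/7)⁴ = -((5*√10)/7)⁴ = -(5*√10/7)⁴ = -1*62500/2401 = -62500/2401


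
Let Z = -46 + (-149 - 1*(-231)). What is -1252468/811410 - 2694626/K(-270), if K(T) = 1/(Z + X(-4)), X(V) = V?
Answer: -34983144348794/405705 ≈ -8.6228e+7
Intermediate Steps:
Z = 36 (Z = -46 + (-149 + 231) = -46 + 82 = 36)
K(T) = 1/32 (K(T) = 1/(36 - 4) = 1/32)
-1252468/811410 - 2694626/K(-270) = -1252468/811410 - 2694626/1/32 = -1252468*1/811410 - 2694626*32 = -626234/405705 - 86228032 = -34983144348794/405705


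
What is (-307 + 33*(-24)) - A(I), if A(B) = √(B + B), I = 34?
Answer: -1099 - 2*√17 ≈ -1107.2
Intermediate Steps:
A(B) = √2*√B (A(B) = √(2*B) = √2*√B)
(-307 + 33*(-24)) - A(I) = (-307 + 33*(-24)) - √2*√34 = (-307 - 792) - 2*√17 = -1099 - 2*√17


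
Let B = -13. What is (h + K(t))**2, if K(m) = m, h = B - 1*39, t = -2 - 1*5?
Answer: 3481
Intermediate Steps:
t = -7 (t = -2 - 5 = -7)
h = -52 (h = -13 - 1*39 = -13 - 39 = -52)
(h + K(t))**2 = (-52 - 7)**2 = (-59)**2 = 3481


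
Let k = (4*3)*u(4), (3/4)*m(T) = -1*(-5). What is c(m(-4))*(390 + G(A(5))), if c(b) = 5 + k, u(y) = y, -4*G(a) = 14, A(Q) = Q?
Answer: 40969/2 ≈ 20485.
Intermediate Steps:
m(T) = 20/3 (m(T) = 4*(-1*(-5))/3 = (4/3)*5 = 20/3)
G(a) = -7/2 (G(a) = -¼*14 = -7/2)
k = 48 (k = (4*3)*4 = 12*4 = 48)
c(b) = 53 (c(b) = 5 + 48 = 53)
c(m(-4))*(390 + G(A(5))) = 53*(390 - 7/2) = 53*(773/2) = 40969/2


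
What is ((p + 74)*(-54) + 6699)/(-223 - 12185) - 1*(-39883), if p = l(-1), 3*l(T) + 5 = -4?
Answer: 164955133/4136 ≈ 39883.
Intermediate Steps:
l(T) = -3 (l(T) = -5/3 + (1/3)*(-4) = -5/3 - 4/3 = -3)
p = -3
((p + 74)*(-54) + 6699)/(-223 - 12185) - 1*(-39883) = ((-3 + 74)*(-54) + 6699)/(-223 - 12185) - 1*(-39883) = (71*(-54) + 6699)/(-12408) + 39883 = (-3834 + 6699)*(-1/12408) + 39883 = 2865*(-1/12408) + 39883 = -955/4136 + 39883 = 164955133/4136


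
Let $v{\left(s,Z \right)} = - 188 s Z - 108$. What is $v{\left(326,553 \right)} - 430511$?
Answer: $-34322883$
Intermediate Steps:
$v{\left(s,Z \right)} = -108 - 188 Z s$ ($v{\left(s,Z \right)} = - 188 Z s - 108 = -108 - 188 Z s$)
$v{\left(326,553 \right)} - 430511 = \left(-108 - 103964 \cdot 326\right) - 430511 = \left(-108 - 33892264\right) - 430511 = -33892372 - 430511 = -34322883$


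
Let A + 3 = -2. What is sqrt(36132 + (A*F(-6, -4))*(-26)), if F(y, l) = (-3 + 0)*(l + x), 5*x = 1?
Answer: sqrt(37614) ≈ 193.94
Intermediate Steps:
x = 1/5 (x = (1/5)*1 = 1/5 ≈ 0.20000)
F(y, l) = -3/5 - 3*l (F(y, l) = (-3 + 0)*(l + 1/5) = -3*(1/5 + l) = -3/5 - 3*l)
A = -5 (A = -3 - 2 = -5)
sqrt(36132 + (A*F(-6, -4))*(-26)) = sqrt(36132 - 5*(-3/5 - 3*(-4))*(-26)) = sqrt(36132 - 5*(-3/5 + 12)*(-26)) = sqrt(36132 - 5*57/5*(-26)) = sqrt(36132 - 57*(-26)) = sqrt(36132 + 1482) = sqrt(37614)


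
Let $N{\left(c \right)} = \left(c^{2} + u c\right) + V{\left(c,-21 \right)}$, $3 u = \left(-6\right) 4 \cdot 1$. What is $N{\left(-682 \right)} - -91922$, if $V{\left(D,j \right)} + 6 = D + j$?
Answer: $561793$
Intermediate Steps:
$V{\left(D,j \right)} = -6 + D + j$ ($V{\left(D,j \right)} = -6 + \left(D + j\right) = -6 + D + j$)
$u = -8$ ($u = \frac{\left(-6\right) 4 \cdot 1}{3} = \frac{\left(-24\right) 1}{3} = \frac{1}{3} \left(-24\right) = -8$)
$N{\left(c \right)} = -27 + c^{2} - 7 c$ ($N{\left(c \right)} = \left(c^{2} - 8 c\right) - \left(27 - c\right) = \left(c^{2} - 8 c\right) + \left(-27 + c\right) = -27 + c^{2} - 7 c$)
$N{\left(-682 \right)} - -91922 = \left(-27 + \left(-682\right)^{2} - -4774\right) - -91922 = \left(-27 + 465124 + 4774\right) + 91922 = 469871 + 91922 = 561793$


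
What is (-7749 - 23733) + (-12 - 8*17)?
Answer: -31630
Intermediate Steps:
(-7749 - 23733) + (-12 - 8*17) = -31482 + (-12 - 136) = -31482 - 148 = -31630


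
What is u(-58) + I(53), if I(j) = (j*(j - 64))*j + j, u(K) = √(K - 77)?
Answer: -30846 + 3*I*√15 ≈ -30846.0 + 11.619*I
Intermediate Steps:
u(K) = √(-77 + K)
I(j) = j + j²*(-64 + j) (I(j) = (j*(-64 + j))*j + j = j²*(-64 + j) + j = j + j²*(-64 + j))
u(-58) + I(53) = √(-77 - 58) + 53*(1 + 53² - 64*53) = √(-135) + 53*(1 + 2809 - 3392) = 3*I*√15 + 53*(-582) = 3*I*√15 - 30846 = -30846 + 3*I*√15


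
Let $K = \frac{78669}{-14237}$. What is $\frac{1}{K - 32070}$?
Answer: $- \frac{14237}{456659259} \approx -3.1176 \cdot 10^{-5}$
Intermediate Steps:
$K = - \frac{78669}{14237}$ ($K = 78669 \left(- \frac{1}{14237}\right) = - \frac{78669}{14237} \approx -5.5257$)
$\frac{1}{K - 32070} = \frac{1}{- \frac{78669}{14237} - 32070} = \frac{1}{- \frac{456659259}{14237}} = - \frac{14237}{456659259}$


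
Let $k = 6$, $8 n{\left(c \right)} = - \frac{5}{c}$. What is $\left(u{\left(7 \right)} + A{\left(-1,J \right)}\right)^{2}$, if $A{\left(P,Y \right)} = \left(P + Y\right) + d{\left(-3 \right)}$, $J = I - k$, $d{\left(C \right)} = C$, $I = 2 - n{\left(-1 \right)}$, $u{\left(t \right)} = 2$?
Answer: $\frac{2809}{64} \approx 43.891$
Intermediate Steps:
$n{\left(c \right)} = - \frac{5}{8 c}$ ($n{\left(c \right)} = \frac{\left(-5\right) \frac{1}{c}}{8} = - \frac{5}{8 c}$)
$I = \frac{11}{8}$ ($I = 2 - - \frac{5}{8 \left(-1\right)} = 2 - \left(- \frac{5}{8}\right) \left(-1\right) = 2 - \frac{5}{8} = \frac{11}{8} \approx 1.375$)
$J = - \frac{37}{8}$ ($J = \frac{11}{8} - 6 = - \frac{37}{8} \approx -4.625$)
$A{\left(P,Y \right)} = -3 + P + Y$ ($A{\left(P,Y \right)} = \left(P + Y\right) - 3 = -3 + P + Y$)
$\left(u{\left(7 \right)} + A{\left(-1,J \right)}\right)^{2} = \left(2 - \frac{69}{8}\right)^{2} = \left(- \frac{53}{8}\right)^{2} = \frac{2809}{64}$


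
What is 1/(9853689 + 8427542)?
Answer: 1/18281231 ≈ 5.4701e-8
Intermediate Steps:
1/(9853689 + 8427542) = 1/18281231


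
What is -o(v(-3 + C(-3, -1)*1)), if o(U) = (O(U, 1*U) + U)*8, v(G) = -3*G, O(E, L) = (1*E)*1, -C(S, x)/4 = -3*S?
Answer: -1872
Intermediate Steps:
C(S, x) = 12*S (C(S, x) = -(-12)*S = 12*S)
O(E, L) = E (O(E, L) = E*1 = E)
o(U) = 16*U (o(U) = (U + U)*8 = (2*U)*8 = 16*U)
-o(v(-3 + C(-3, -1)*1)) = -16*(-3*(-3 + (12*(-3))*1)) = -16*(-3*(-3 - 36*1)) = -16*(-3*(-3 - 36)) = -16*(-3*(-39)) = -16*117 = -1*1872 = -1872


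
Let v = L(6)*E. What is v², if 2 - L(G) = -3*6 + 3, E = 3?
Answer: 2601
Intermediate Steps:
L(G) = 17 (L(G) = 2 - (-3*6 + 3) = 2 - (-18 + 3) = 2 - 1*(-15) = 2 + 15 = 17)
v = 51 (v = 17*3 = 51)
v² = 51² = 2601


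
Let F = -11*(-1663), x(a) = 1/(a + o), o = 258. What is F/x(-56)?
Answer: 3695186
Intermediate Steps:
x(a) = 1/(258 + a) (x(a) = 1/(a + 258) = 1/(258 + a))
F = 18293
F/x(-56) = 18293/(1/(258 - 56)) = 18293/(1/202) = 18293*202 = 3695186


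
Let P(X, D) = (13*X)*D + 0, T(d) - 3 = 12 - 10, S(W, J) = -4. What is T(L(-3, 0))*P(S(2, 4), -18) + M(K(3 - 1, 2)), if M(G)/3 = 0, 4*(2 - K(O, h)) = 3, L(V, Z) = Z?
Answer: 4680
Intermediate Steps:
K(O, h) = 5/4 (K(O, h) = 2 - ¼*3 = 2 - ¾ = 5/4)
M(G) = 0 (M(G) = 3*0 = 0)
T(d) = 5 (T(d) = 3 + (12 - 10) = 3 + 2 = 5)
P(X, D) = 13*D*X (P(X, D) = 13*D*X + 0 = 13*D*X)
T(L(-3, 0))*P(S(2, 4), -18) + M(K(3 - 1, 2)) = 5*(13*(-18)*(-4)) + 0 = 5*936 + 0 = 4680 + 0 = 4680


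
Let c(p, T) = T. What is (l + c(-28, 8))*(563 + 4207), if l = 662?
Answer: 3195900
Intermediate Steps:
(l + c(-28, 8))*(563 + 4207) = (662 + 8)*(563 + 4207) = 670*4770 = 3195900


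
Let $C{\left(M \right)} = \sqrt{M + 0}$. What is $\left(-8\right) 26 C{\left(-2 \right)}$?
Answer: $- 208 i \sqrt{2} \approx - 294.16 i$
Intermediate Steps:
$C{\left(M \right)} = \sqrt{M}$
$\left(-8\right) 26 C{\left(-2 \right)} = \left(-8\right) 26 \sqrt{-2} = - 208 i \sqrt{2}$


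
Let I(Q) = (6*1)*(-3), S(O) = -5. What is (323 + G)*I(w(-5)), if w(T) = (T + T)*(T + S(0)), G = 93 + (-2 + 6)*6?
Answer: -7920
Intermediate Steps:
G = 117 (G = 93 + 4*6 = 93 + 24 = 117)
w(T) = 2*T*(-5 + T) (w(T) = (T + T)*(T - 5) = (2*T)*(-5 + T) = 2*T*(-5 + T))
I(Q) = -18 (I(Q) = 6*(-3) = -18)
(323 + G)*I(w(-5)) = (323 + 117)*(-18) = 440*(-18) = -7920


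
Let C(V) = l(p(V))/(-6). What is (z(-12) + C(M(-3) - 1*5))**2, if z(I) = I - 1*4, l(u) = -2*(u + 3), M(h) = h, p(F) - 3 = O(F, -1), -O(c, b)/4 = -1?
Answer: 1444/9 ≈ 160.44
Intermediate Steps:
O(c, b) = 4 (O(c, b) = -4*(-1) = 4)
p(F) = 7 (p(F) = 3 + 4 = 7)
l(u) = -6 - 2*u (l(u) = -2*(3 + u) = -6 - 2*u)
z(I) = -4 + I (z(I) = I - 4 = -4 + I)
C(V) = 10/3 (C(V) = (-6 - 2*7)/(-6) = (-6 - 14)*(-1/6) = -20*(-1/6) = 10/3)
(z(-12) + C(M(-3) - 1*5))**2 = ((-4 - 12) + 10/3)**2 = (-16 + 10/3)**2 = (-38/3)**2 = 1444/9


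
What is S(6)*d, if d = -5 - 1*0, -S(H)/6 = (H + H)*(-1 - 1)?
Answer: -720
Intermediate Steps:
S(H) = 24*H (S(H) = -6*(H + H)*(-1 - 1) = -6*2*H*(-2) = -(-24)*H = 24*H)
d = -5 (d = -5 + 0 = -5)
S(6)*d = (24*6)*(-5) = 144*(-5) = -720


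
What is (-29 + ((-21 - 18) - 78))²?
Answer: 21316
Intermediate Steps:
(-29 + ((-21 - 18) - 78))² = (-29 + (-39 - 78))² = (-29 - 117)² = (-146)² = 21316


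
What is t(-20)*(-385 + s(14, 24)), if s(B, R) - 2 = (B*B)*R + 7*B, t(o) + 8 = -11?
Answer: -83961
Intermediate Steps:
t(o) = -19 (t(o) = -8 - 11 = -19)
s(B, R) = 2 + 7*B + R*B**2 (s(B, R) = 2 + ((B*B)*R + 7*B) = 2 + (B**2*R + 7*B) = 2 + (R*B**2 + 7*B) = 2 + (7*B + R*B**2) = 2 + 7*B + R*B**2)
t(-20)*(-385 + s(14, 24)) = -19*(-385 + (2 + 7*14 + 24*14**2)) = -19*(-385 + (2 + 98 + 24*196)) = -19*(-385 + (2 + 98 + 4704)) = -19*(-385 + 4804) = -19*4419 = -83961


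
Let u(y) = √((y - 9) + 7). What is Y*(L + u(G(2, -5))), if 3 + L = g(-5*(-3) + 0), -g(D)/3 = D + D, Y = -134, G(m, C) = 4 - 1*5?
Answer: 12462 - 134*I*√3 ≈ 12462.0 - 232.09*I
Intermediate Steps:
G(m, C) = -1 (G(m, C) = 4 - 5 = -1)
g(D) = -6*D (g(D) = -3*(D + D) = -6*D)
L = -93 (L = -3 - 6*(-5*(-3) + 0) = -3 - 6*(15 + 0) = -3 - 6*15 = -3 - 90 = -93)
u(y) = √(-2 + y) (u(y) = √((-9 + y) + 7) = √(-2 + y))
Y*(L + u(G(2, -5))) = -134*(-93 + √(-2 - 1)) = -134*(-93 + √(-3)) = -134*(-93 + I*√3) = 12462 - 134*I*√3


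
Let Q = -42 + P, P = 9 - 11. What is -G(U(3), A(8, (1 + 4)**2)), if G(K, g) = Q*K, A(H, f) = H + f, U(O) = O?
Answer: 132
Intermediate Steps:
P = -2
Q = -44 (Q = -42 - 2 = -44)
G(K, g) = -44*K
-G(U(3), A(8, (1 + 4)**2)) = -(-44)*3 = -1*(-132) = 132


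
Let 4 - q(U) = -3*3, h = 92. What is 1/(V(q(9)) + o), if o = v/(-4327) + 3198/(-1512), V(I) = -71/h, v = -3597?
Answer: -6269823/12887788 ≈ -0.48649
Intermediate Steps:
q(U) = 13 (q(U) = 4 - (-3)*3 = 4 - 1*(-9) = 4 + 9 = 13)
V(I) = -71/92
o = -1399847/1090404 (o = -3597/(-4327) + 3198/(-1512) = -3597*(-1/4327) + 3198*(-1/1512) = 3597/4327 - 533/252 = -1399847/1090404 ≈ -1.2838)
1/(V(q(9)) + o) = 1/(-71/92 - 1399847/1090404) = 1/(-12887788/6269823) = -6269823/12887788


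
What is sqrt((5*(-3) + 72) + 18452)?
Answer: sqrt(18509) ≈ 136.05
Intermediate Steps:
sqrt((5*(-3) + 72) + 18452) = sqrt((-15 + 72) + 18452) = sqrt(57 + 18452) = sqrt(18509)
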